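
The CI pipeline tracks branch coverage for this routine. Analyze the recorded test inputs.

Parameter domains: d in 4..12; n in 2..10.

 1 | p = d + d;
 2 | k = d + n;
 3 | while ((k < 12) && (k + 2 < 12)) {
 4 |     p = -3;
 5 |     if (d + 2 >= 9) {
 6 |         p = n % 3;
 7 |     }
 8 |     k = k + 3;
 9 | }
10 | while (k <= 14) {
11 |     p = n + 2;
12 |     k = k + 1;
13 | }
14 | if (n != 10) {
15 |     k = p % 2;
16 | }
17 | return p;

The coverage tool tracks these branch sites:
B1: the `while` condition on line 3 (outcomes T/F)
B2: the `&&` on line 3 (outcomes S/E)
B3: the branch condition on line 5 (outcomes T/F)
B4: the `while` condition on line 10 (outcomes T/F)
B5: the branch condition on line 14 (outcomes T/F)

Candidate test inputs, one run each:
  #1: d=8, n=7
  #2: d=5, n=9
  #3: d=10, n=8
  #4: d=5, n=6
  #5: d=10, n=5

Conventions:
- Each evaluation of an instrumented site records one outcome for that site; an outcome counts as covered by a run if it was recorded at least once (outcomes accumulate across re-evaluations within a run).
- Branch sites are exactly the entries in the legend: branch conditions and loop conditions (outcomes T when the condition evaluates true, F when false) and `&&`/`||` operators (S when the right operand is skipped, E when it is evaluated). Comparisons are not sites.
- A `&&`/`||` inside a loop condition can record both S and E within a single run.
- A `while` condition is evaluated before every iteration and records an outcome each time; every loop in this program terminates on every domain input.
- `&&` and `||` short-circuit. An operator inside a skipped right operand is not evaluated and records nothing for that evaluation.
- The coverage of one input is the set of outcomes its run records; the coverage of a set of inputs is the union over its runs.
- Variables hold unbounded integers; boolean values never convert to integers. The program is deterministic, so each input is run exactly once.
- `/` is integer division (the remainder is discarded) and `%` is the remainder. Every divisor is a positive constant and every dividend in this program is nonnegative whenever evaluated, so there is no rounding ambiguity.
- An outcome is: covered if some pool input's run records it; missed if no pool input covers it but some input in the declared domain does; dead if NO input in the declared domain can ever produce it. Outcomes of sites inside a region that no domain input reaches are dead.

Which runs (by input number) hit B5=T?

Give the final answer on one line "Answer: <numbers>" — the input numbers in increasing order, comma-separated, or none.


input #1 (d=8, n=7): produces B5=T
input #2 (d=5, n=9): produces B5=T
input #3 (d=10, n=8): produces B5=T
input #4 (d=5, n=6): produces B5=T
input #5 (d=10, n=5): produces B5=T
Answer: 1, 2, 3, 4, 5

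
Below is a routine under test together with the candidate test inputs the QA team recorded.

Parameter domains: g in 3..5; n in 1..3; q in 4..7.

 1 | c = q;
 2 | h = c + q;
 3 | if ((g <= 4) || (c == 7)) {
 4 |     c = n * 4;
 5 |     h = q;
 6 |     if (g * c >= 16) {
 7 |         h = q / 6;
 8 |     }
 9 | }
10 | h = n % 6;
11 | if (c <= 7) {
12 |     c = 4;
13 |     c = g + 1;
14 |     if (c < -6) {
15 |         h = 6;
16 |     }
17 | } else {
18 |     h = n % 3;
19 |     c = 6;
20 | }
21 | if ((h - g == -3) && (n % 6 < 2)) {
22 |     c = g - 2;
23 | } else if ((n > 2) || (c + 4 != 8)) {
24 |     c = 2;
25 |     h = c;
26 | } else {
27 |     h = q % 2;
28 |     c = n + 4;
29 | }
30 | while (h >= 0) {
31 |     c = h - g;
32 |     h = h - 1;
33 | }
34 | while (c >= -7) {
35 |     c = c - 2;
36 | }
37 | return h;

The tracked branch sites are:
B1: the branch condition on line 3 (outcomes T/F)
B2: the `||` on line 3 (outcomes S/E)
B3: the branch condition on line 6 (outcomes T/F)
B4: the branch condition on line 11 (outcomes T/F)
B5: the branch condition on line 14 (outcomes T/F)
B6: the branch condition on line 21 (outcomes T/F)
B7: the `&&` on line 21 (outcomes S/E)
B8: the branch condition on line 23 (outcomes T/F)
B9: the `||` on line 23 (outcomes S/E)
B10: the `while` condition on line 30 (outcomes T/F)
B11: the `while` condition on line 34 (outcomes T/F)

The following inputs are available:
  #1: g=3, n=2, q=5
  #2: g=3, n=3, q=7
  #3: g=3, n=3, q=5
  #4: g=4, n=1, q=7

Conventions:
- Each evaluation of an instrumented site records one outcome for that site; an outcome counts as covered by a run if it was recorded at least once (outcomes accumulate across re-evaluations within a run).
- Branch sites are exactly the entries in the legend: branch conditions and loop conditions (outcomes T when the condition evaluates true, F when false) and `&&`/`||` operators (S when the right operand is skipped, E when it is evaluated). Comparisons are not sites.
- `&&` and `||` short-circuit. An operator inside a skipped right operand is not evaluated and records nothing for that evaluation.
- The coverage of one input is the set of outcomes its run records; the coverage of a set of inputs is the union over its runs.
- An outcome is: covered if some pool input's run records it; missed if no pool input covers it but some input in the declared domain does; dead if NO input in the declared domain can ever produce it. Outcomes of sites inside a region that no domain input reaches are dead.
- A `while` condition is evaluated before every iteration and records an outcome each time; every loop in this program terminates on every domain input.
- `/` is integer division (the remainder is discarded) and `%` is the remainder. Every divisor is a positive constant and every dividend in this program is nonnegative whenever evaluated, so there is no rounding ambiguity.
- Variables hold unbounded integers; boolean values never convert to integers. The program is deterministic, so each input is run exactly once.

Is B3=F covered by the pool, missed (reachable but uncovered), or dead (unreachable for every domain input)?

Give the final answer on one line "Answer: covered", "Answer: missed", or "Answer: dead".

no pool input records B3=F
but domain input (g=3, n=1, q=4) does record it -> reachable, so missed

Answer: missed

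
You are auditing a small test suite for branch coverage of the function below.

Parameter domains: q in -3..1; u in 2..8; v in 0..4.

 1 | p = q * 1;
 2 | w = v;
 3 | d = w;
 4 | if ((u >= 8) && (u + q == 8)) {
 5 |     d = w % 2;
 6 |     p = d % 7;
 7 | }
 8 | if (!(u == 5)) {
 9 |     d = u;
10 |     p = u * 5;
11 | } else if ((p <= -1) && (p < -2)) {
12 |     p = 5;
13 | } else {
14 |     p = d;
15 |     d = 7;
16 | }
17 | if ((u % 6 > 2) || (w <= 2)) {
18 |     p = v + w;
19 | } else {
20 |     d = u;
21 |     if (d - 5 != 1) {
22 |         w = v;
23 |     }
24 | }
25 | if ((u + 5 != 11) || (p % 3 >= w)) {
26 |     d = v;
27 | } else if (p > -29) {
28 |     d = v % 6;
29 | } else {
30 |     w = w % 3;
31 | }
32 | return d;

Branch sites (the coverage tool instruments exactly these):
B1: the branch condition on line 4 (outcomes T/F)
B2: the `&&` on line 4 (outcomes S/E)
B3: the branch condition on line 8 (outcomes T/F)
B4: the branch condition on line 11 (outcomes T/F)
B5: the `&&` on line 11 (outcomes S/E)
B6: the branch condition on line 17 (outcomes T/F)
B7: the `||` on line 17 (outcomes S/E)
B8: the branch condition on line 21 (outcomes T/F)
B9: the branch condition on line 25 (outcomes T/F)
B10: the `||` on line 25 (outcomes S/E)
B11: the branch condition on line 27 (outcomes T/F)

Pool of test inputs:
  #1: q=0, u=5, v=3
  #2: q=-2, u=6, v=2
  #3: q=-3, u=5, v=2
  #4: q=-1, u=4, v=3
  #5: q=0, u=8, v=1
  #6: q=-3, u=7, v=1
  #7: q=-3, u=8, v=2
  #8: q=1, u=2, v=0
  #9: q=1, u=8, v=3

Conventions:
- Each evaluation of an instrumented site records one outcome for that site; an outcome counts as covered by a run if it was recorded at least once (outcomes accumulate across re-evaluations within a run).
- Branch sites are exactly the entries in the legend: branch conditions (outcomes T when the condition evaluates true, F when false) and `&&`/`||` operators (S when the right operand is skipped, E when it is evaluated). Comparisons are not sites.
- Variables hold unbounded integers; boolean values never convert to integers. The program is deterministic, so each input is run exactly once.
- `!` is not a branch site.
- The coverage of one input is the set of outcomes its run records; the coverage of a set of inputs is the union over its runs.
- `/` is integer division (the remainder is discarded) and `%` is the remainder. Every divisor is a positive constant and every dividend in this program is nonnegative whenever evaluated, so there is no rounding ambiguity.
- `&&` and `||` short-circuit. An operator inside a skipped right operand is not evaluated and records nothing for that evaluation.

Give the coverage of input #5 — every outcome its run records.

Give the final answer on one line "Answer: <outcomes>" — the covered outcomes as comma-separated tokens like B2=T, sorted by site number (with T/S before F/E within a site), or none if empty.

Tracing the run of input #5 (q=0, u=8, v=1):
  B2->E, B1->T, B3->T, B7->E, B6->T, B10->S, B9->T
distinct outcomes covered: B1=T, B2=E, B3=T, B6=T, B7=E, B9=T, B10=S

Answer: B1=T, B2=E, B3=T, B6=T, B7=E, B9=T, B10=S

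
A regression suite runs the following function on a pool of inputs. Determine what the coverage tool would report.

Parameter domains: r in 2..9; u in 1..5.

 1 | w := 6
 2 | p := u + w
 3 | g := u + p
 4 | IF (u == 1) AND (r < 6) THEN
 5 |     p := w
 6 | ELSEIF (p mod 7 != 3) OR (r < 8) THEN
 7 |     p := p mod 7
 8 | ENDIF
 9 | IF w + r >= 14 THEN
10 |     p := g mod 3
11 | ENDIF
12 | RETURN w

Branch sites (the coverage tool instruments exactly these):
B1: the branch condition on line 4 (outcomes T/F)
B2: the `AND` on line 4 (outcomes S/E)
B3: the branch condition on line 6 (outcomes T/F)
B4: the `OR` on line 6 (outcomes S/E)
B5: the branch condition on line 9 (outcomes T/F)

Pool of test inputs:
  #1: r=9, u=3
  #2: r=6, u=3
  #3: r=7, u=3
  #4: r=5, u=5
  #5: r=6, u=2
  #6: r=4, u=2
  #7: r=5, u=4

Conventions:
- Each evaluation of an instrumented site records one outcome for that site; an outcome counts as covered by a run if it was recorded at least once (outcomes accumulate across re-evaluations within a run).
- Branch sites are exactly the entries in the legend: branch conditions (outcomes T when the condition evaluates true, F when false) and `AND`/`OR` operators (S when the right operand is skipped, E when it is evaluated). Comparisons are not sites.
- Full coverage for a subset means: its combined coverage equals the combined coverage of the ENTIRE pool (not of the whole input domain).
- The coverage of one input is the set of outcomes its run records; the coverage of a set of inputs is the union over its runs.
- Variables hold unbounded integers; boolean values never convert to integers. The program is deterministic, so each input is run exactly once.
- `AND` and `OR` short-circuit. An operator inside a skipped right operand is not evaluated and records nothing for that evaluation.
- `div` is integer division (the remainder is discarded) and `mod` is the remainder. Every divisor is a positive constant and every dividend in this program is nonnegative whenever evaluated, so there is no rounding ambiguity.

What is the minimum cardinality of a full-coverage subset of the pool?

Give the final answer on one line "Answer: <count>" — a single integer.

input #1 (r=9, u=3): events B2->S, B1->F, B4->S, B3->T, B5->T; covers B1=F, B2=S, B3=T, B4=S, B5=T
input #2 (r=6, u=3): events B2->S, B1->F, B4->S, B3->T, B5->F; covers B1=F, B2=S, B3=T, B4=S, B5=F
input #3 (r=7, u=3): events B2->S, B1->F, B4->S, B3->T, B5->F; covers B1=F, B2=S, B3=T, B4=S, B5=F
input #4 (r=5, u=5): events B2->S, B1->F, B4->S, B3->T, B5->F; covers B1=F, B2=S, B3=T, B4=S, B5=F
input #5 (r=6, u=2): events B2->S, B1->F, B4->S, B3->T, B5->F; covers B1=F, B2=S, B3=T, B4=S, B5=F
input #6 (r=4, u=2): events B2->S, B1->F, B4->S, B3->T, B5->F; covers B1=F, B2=S, B3=T, B4=S, B5=F
input #7 (r=5, u=4): events B2->S, B1->F, B4->E, B3->T, B5->F; covers B1=F, B2=S, B3=T, B4=E, B5=F
the full pool covers 7 outcomes: B1=F, B2=S, B3=T, B4=S, B4=E, B5=T, B5=F
every size-1 subset falls short of the 7 outcomes (best: 5/7)
at size 2, {1, 7} reaches all 7 outcomes; every lexicographically earlier size-2 subset fails

Answer: 2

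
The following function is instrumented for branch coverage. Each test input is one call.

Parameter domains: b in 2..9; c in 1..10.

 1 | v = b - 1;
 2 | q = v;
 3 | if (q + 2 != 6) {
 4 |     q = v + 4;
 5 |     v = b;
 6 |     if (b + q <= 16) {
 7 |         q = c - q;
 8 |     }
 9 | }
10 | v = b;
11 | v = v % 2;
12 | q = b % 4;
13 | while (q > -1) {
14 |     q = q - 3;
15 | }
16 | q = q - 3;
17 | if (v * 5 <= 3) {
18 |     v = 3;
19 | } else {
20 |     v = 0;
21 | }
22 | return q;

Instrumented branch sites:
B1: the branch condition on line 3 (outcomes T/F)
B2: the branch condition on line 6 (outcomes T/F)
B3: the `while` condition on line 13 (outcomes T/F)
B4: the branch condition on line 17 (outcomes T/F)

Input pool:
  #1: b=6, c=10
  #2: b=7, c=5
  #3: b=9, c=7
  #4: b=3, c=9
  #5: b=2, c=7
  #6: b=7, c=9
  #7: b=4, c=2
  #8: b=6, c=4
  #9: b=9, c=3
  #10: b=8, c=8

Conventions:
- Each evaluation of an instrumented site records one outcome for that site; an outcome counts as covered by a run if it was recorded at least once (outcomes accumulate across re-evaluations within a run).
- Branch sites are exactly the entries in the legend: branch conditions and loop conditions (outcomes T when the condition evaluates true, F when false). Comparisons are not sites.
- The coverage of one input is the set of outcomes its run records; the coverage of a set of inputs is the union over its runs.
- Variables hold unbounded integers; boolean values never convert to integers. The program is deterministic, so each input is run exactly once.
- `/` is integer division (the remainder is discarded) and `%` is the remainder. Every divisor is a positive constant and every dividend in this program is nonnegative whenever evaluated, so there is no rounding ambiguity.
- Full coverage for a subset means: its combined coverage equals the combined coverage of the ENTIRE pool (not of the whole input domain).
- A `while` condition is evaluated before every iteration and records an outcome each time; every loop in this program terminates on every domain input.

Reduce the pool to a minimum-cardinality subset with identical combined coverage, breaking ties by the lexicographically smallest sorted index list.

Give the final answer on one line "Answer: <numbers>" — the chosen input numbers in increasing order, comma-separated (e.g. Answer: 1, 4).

#1 (b=6, c=10) -> B1->T, B2->T, B3->T, B3->F, B4->T; covered: B1=T, B2=T, B3=T, B3=F, B4=T
#2 (b=7, c=5) -> B1->T, B2->F, B3->T, B3->T, B3->F, B4->F; covered: B1=T, B2=F, B3=T, B3=F, B4=F
#3 (b=9, c=7) -> B1->T, B2->F, B3->T, B3->F, B4->F; covered: B1=T, B2=F, B3=T, B3=F, B4=F
#4 (b=3, c=9) -> B1->T, B2->T, B3->T, B3->T, B3->F, B4->F; covered: B1=T, B2=T, B3=T, B3=F, B4=F
#5 (b=2, c=7) -> B1->T, B2->T, B3->T, B3->F, B4->T; covered: B1=T, B2=T, B3=T, B3=F, B4=T
#6 (b=7, c=9) -> B1->T, B2->F, B3->T, B3->T, B3->F, B4->F; covered: B1=T, B2=F, B3=T, B3=F, B4=F
#7 (b=4, c=2) -> B1->T, B2->T, B3->T, B3->F, B4->T; covered: B1=T, B2=T, B3=T, B3=F, B4=T
#8 (b=6, c=4) -> B1->T, B2->T, B3->T, B3->F, B4->T; covered: B1=T, B2=T, B3=T, B3=F, B4=T
#9 (b=9, c=3) -> B1->T, B2->F, B3->T, B3->F, B4->F; covered: B1=T, B2=F, B3=T, B3=F, B4=F
#10 (b=8, c=8) -> B1->T, B2->F, B3->T, B3->F, B4->T; covered: B1=T, B2=F, B3=T, B3=F, B4=T
the full pool covers 7 outcomes: B1=T, B2=T, B2=F, B3=T, B3=F, B4=T, B4=F
size 1 is not enough: best union over all size-1 subsets is 5/7
the canonical winner is {1, 2}: size 2, full 7-outcome coverage, earliest index list among size-2 covers

Answer: 1, 2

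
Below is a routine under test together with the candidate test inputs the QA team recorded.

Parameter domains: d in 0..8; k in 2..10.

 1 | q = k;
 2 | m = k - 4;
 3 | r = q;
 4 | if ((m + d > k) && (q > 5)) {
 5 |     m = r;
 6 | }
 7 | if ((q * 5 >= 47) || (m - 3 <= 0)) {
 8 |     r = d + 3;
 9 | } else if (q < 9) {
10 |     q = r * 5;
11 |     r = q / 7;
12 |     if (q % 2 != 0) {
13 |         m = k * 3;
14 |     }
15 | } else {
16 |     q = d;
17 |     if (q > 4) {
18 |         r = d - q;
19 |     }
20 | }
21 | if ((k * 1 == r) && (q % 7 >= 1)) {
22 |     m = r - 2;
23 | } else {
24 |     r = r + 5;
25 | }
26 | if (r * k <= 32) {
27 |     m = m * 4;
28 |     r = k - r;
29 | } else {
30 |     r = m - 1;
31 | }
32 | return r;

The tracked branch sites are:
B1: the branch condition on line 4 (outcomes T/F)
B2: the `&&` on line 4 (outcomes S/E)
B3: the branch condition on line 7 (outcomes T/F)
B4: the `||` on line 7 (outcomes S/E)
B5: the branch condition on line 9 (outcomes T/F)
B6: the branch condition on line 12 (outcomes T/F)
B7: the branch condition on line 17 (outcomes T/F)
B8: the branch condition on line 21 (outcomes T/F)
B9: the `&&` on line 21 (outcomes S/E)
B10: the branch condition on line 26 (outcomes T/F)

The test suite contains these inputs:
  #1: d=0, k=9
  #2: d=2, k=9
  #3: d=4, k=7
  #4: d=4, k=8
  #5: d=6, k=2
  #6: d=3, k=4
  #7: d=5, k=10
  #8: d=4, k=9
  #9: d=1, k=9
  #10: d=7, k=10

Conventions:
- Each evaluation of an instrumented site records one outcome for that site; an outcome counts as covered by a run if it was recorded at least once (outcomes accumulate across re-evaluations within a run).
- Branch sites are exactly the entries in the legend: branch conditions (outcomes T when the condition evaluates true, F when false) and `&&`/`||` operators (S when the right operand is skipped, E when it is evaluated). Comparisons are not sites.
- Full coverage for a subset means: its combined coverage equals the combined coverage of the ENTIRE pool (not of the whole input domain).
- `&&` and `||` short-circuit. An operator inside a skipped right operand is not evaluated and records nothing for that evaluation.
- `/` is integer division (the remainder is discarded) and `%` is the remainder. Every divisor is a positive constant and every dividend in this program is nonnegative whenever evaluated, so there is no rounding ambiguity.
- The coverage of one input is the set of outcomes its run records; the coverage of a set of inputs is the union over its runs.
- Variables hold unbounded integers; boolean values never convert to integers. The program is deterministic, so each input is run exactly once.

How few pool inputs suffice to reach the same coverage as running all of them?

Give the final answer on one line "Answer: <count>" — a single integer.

input #1 (d=0, k=9): covers B1=F, B2=S, B3=F, B4=E, B5=F, B7=F, B8=F, B9=E, B10=F
input #2 (d=2, k=9): covers B1=F, B2=S, B3=F, B4=E, B5=F, B7=F, B8=T, B9=E, B10=F
input #3 (d=4, k=7): covers B1=F, B2=S, B3=T, B4=E, B8=F, B9=E, B10=F
input #4 (d=4, k=8): covers B1=F, B2=S, B3=F, B4=E, B5=T, B6=F, B8=F, B9=S, B10=F
input #5 (d=6, k=2): covers B1=F, B2=E, B3=T, B4=E, B8=F, B9=S, B10=T
input #6 (d=3, k=4): covers B1=F, B2=S, B3=T, B4=E, B8=F, B9=S, B10=F
input #7 (d=5, k=10): covers B1=T, B2=E, B3=T, B4=S, B8=F, B9=S, B10=F
input #8 (d=4, k=9): covers B1=F, B2=S, B3=F, B4=E, B5=F, B7=F, B8=T, B9=E, B10=F
input #9 (d=1, k=9): covers B1=F, B2=S, B3=F, B4=E, B5=F, B7=F, B8=T, B9=E, B10=F
input #10 (d=7, k=10): covers B1=T, B2=E, B3=T, B4=S, B8=T, B9=E, B10=F
pool-wide coverage (18 outcomes): B1=T, B1=F, B2=S, B2=E, B3=T, B3=F, B4=S, B4=E, B5=T, B5=F, B6=F, B7=F, B8=T, B8=F, B9=S, B9=E, B10=T, B10=F
every size-1 subset falls short of the 18 outcomes (best: 9/18)
every size-2 subset falls short of the 18 outcomes (best: 15/18)
every size-3 subset falls short of the 18 outcomes (best: 17/18)
at size 4, {1, 4, 5, 10} reaches all 18 outcomes; every lexicographically earlier size-4 subset fails

Answer: 4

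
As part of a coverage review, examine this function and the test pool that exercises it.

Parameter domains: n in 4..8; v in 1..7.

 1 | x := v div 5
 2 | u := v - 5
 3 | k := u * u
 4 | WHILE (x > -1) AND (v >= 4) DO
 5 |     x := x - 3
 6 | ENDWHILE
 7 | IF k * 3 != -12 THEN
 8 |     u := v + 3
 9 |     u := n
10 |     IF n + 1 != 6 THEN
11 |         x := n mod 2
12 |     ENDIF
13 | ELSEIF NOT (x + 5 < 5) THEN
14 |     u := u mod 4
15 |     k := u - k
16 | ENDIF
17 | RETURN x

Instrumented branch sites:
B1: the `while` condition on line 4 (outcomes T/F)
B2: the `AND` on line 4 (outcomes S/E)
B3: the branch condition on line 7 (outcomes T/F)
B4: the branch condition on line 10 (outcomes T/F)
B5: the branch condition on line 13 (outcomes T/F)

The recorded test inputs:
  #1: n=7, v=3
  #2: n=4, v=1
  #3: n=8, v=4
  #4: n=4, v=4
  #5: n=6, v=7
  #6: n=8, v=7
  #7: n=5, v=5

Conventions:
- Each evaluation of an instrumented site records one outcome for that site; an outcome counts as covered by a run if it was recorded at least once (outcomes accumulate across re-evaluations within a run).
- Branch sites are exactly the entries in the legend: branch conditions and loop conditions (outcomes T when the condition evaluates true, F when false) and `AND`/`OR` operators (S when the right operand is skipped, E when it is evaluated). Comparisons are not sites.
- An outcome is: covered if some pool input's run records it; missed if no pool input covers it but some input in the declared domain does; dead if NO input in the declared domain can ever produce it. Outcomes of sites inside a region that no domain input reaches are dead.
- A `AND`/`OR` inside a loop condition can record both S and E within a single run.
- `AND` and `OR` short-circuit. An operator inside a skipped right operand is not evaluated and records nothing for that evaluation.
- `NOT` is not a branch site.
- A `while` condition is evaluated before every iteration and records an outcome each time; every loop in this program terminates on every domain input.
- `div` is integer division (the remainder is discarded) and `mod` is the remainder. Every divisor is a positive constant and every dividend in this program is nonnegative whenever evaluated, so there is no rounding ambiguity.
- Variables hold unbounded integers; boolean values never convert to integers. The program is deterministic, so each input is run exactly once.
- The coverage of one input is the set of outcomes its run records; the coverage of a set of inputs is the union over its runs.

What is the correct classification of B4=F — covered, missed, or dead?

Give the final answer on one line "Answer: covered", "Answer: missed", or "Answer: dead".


B4=F is recorded by pool input(s) 7 -> covered
Answer: covered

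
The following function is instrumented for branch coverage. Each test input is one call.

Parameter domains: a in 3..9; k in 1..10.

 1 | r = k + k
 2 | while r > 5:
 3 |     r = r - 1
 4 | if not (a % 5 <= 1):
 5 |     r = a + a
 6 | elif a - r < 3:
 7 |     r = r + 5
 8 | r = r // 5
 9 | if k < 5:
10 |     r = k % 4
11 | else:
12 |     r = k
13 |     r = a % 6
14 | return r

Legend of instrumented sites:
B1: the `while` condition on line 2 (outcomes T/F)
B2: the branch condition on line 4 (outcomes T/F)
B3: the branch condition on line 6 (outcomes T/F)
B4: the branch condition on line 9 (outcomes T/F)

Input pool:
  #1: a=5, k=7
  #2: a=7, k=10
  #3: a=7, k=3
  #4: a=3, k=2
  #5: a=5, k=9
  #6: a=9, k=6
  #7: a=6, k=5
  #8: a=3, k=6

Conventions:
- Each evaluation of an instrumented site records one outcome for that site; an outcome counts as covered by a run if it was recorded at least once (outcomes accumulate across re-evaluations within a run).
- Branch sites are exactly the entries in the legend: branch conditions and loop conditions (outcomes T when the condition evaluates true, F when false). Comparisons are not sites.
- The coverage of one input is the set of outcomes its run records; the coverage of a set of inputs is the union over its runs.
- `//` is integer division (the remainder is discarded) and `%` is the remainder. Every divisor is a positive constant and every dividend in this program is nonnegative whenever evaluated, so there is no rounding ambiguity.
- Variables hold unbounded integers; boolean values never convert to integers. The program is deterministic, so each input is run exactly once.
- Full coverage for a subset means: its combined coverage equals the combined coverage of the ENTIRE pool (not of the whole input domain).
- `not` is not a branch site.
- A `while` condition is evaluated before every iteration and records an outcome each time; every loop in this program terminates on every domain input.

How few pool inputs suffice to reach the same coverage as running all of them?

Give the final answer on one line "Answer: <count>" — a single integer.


input #1 (a=5, k=7): covers B1=T, B1=F, B2=F, B3=T, B4=F
input #2 (a=7, k=10): covers B1=T, B1=F, B2=T, B4=F
input #3 (a=7, k=3): covers B1=T, B1=F, B2=T, B4=T
input #4 (a=3, k=2): covers B1=F, B2=T, B4=T
input #5 (a=5, k=9): covers B1=T, B1=F, B2=F, B3=T, B4=F
input #6 (a=9, k=6): covers B1=T, B1=F, B2=T, B4=F
input #7 (a=6, k=5): covers B1=T, B1=F, B2=F, B3=T, B4=F
input #8 (a=3, k=6): covers B1=T, B1=F, B2=T, B4=F
union over all inputs: B1=T, B1=F, B2=T, B2=F, B3=T, B4=T, B4=F (7 outcomes)
checked all size-1 subsets: none covers 7 outcomes (max 5/7)
size 2: inputs {1, 3} cover all 7 outcomes, and no lexicographically smaller subset of this size does
Answer: 2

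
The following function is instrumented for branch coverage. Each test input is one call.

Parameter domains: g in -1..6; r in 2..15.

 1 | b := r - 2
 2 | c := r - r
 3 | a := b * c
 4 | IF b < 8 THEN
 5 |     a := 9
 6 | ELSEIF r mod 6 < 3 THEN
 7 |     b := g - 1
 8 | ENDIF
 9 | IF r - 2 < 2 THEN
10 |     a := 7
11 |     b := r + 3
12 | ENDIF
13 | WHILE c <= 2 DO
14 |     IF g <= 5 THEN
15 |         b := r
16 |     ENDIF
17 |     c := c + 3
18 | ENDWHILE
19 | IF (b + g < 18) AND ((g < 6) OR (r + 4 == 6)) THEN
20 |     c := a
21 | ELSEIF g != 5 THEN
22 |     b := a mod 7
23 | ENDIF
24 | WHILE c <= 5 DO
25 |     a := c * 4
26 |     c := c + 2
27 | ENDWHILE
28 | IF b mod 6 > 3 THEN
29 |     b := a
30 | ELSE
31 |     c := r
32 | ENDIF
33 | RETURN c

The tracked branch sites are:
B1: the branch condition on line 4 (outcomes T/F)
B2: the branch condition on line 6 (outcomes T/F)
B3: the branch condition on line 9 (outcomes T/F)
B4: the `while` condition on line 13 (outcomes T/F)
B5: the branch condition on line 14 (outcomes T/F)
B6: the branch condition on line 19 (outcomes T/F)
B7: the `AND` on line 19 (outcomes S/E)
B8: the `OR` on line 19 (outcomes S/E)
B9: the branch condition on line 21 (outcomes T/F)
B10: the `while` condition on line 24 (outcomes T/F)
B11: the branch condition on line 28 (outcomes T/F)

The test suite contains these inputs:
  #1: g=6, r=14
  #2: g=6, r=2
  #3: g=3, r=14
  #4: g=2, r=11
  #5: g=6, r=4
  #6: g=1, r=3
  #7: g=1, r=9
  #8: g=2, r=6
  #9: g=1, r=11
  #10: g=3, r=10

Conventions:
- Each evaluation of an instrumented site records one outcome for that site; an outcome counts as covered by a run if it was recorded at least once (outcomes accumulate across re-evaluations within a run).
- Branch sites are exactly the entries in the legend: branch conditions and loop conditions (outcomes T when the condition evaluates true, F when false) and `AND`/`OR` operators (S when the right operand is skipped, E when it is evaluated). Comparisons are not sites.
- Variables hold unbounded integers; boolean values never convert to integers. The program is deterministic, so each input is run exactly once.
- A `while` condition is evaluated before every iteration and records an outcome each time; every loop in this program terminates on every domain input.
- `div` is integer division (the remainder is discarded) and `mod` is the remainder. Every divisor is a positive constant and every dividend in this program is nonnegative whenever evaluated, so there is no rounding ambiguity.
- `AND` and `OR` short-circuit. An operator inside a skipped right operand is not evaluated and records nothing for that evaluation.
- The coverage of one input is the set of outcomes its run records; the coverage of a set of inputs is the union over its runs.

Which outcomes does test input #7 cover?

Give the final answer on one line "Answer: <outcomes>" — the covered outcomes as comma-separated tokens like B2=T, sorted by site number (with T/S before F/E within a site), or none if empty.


Simulating input #7 (g=1, r=9) step by step:
  B1->T, B3->F, B4->T, B5->T, B4->F, B7->E, B8->S, B6->T, B10->F, B11->F
as a set, this run covers: B1=T, B3=F, B4=T, B4=F, B5=T, B6=T, B7=E, B8=S, B10=F, B11=F
Answer: B1=T, B3=F, B4=T, B4=F, B5=T, B6=T, B7=E, B8=S, B10=F, B11=F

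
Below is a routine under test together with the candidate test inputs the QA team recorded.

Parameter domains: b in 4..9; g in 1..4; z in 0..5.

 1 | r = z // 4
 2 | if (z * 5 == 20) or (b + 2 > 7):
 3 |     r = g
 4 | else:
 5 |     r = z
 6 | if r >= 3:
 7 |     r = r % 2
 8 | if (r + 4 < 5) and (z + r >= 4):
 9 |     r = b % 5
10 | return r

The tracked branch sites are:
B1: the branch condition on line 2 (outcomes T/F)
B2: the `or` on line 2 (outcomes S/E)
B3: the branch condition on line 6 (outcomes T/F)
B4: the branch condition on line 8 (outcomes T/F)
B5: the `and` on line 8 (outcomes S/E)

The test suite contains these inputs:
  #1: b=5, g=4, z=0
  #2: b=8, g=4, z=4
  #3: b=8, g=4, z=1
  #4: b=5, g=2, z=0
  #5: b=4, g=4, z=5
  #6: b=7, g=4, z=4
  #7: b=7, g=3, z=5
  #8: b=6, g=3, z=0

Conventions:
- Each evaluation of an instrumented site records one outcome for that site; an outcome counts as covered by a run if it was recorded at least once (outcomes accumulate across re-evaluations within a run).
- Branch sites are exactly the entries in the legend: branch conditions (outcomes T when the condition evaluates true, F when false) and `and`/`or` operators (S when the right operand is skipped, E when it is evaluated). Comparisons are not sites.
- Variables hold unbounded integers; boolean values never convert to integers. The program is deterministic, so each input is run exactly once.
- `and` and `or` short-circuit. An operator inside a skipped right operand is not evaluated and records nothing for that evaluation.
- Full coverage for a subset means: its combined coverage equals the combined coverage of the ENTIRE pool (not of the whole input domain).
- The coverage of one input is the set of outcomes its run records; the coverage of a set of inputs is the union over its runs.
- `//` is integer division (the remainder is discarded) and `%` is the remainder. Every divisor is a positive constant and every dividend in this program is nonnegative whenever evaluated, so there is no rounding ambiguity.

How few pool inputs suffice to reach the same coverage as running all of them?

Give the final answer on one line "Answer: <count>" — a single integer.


#1 (b=5, g=4, z=0) -> covered: B1=F, B2=E, B3=F, B4=F, B5=E
#2 (b=8, g=4, z=4) -> covered: B1=T, B2=S, B3=T, B4=T, B5=E
#3 (b=8, g=4, z=1) -> covered: B1=T, B2=E, B3=T, B4=F, B5=E
#4 (b=5, g=2, z=0) -> covered: B1=F, B2=E, B3=F, B4=F, B5=E
#5 (b=4, g=4, z=5) -> covered: B1=F, B2=E, B3=T, B4=F, B5=S
#6 (b=7, g=4, z=4) -> covered: B1=T, B2=S, B3=T, B4=T, B5=E
#7 (b=7, g=3, z=5) -> covered: B1=T, B2=E, B3=T, B4=F, B5=S
#8 (b=6, g=3, z=0) -> covered: B1=T, B2=E, B3=T, B4=F, B5=S
the full pool covers 10 outcomes: B1=T, B1=F, B2=S, B2=E, B3=T, B3=F, B4=T, B4=F, B5=S, B5=E
no size-1 subset reaches all 10 outcomes (best union: 5/10)
no size-2 subset reaches all 10 outcomes (best union: 9/10)
at size 3, {1, 2, 5} reaches all 10 outcomes; every lexicographically earlier size-3 subset fails
Answer: 3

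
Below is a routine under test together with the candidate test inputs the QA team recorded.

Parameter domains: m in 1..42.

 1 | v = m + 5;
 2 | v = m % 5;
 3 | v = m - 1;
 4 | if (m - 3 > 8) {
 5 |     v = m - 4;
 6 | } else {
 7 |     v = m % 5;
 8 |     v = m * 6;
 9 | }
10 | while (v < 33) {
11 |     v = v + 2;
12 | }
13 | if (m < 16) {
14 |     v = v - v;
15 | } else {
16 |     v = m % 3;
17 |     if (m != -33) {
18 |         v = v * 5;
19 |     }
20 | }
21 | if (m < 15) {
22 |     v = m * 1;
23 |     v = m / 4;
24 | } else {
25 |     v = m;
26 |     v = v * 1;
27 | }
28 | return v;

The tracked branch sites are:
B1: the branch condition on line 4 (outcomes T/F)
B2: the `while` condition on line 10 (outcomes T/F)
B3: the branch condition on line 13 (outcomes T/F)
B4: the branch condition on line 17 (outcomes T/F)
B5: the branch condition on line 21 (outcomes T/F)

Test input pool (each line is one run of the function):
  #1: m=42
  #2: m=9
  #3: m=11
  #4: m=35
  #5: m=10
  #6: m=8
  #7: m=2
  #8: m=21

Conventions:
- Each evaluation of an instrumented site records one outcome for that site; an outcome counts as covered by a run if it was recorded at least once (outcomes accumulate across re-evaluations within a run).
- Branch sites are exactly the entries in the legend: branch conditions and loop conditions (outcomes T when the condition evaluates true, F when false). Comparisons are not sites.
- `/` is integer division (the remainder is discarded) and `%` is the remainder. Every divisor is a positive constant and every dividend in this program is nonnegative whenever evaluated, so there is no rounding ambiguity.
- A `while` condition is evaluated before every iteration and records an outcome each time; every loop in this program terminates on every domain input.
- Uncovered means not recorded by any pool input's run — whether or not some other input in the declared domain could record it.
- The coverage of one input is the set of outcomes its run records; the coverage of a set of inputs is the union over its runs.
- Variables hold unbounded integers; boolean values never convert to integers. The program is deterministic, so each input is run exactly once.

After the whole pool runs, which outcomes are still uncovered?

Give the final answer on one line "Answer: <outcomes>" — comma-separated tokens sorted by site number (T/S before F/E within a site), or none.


input #1 (m=42): events B1->T, B2->F, B3->F, B4->T, B5->F; covers B1=T, B2=F, B3=F, B4=T, B5=F
input #2 (m=9): events B1->F, B2->F, B3->T, B5->T; covers B1=F, B2=F, B3=T, B5=T
input #3 (m=11): events B1->F, B2->F, B3->T, B5->T; covers B1=F, B2=F, B3=T, B5=T
input #4 (m=35): events B1->T, B2->T, B2->F, B3->F, B4->T, B5->F; covers B1=T, B2=T, B2=F, B3=F, B4=T, B5=F
input #5 (m=10): events B1->F, B2->F, B3->T, B5->T; covers B1=F, B2=F, B3=T, B5=T
input #6 (m=8): events B1->F, B2->F, B3->T, B5->T; covers B1=F, B2=F, B3=T, B5=T
input #7 (m=2): events B1->F, B2->T, B2->T, B2->T, B2->T, B2->T, B2->T, B2->T, B2->T, B2->T, B2->T, B2->T, B2->F, B3->T, ...; covers B1=F, B2=T, B2=F, B3=T, B5=T
input #8 (m=21): events B1->T, B2->T, B2->T, B2->T, B2->T, B2->T, B2->T, B2->T, B2->T, B2->F, B3->F, B4->T, B5->F; covers B1=T, B2=T, B2=F, B3=F, B4=T, B5=F
union over the pool: B1=T, B1=F, B2=T, B2=F, B3=T, B3=F, B4=T, B5=T, B5=F
uncovered (1 of 10): B4=F
Answer: B4=F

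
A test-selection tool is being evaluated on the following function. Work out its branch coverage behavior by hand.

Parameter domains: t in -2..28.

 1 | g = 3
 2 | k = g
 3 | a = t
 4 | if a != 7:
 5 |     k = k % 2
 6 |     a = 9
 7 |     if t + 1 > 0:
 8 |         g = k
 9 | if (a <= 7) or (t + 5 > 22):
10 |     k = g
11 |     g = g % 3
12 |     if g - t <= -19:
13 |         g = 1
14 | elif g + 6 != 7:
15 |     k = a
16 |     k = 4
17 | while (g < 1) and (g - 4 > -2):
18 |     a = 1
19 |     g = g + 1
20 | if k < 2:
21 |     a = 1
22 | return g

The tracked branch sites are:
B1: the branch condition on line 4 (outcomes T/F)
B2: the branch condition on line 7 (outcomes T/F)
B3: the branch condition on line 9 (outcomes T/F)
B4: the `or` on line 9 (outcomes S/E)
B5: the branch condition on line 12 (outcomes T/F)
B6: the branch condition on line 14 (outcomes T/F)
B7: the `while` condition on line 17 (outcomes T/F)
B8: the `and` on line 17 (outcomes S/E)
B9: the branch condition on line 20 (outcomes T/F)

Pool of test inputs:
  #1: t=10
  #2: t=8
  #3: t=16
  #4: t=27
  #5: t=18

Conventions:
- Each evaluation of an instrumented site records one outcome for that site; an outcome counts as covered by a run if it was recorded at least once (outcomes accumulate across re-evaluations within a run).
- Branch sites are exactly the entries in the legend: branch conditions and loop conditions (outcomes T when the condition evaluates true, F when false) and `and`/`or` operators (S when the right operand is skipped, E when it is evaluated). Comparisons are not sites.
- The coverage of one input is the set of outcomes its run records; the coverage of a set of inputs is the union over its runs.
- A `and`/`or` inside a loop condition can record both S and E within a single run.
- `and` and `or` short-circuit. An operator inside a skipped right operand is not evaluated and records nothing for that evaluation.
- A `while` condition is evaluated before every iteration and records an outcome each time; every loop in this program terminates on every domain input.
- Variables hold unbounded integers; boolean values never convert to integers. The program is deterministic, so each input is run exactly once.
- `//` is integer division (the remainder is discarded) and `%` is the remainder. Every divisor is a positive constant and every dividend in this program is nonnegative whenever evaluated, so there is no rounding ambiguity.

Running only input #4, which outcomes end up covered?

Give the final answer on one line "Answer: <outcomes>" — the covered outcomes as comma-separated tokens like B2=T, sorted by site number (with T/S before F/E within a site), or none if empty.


Tracing the run of input #4 (t=27):
  B1->T, B2->T, B4->E, B3->T, B5->T, B8->S, B7->F, B9->T
collecting distinct outcomes: B1=T, B2=T, B3=T, B4=E, B5=T, B7=F, B8=S, B9=T
Answer: B1=T, B2=T, B3=T, B4=E, B5=T, B7=F, B8=S, B9=T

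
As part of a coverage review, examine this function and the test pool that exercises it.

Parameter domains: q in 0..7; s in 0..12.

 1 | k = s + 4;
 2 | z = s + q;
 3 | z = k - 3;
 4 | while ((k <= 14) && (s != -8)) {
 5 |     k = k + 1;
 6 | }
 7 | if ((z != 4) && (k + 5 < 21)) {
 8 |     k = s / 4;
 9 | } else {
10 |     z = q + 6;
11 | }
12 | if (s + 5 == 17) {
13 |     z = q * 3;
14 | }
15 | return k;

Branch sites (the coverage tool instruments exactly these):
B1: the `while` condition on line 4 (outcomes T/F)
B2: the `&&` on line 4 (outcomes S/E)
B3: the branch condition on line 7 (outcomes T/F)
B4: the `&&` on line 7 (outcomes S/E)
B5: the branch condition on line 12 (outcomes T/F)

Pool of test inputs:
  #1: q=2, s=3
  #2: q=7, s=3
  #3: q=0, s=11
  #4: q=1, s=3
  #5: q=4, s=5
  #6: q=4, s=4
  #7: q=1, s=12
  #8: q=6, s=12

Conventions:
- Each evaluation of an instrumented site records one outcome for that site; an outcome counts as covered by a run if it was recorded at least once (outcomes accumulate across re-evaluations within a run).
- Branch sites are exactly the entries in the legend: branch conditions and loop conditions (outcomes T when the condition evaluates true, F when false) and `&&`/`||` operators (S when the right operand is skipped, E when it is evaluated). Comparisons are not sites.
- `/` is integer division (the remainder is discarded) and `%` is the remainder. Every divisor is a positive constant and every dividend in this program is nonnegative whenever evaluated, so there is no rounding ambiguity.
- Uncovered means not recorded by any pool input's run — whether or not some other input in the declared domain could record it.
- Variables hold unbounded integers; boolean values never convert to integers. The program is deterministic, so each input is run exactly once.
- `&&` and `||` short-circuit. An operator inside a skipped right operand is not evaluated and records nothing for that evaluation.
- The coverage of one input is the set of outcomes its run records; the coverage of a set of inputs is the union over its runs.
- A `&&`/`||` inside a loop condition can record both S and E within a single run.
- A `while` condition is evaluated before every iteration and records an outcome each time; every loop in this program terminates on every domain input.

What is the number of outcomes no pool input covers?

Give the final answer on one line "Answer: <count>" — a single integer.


test 1 (q=2, s=3) fires B2->E, B1->T, B2->E, B1->T, B2->E, B1->T, B2->E, B1->T, B2->E, B1->T, B2->E, B1->T, B2->E, B1->T, ...; hits B1=T, B1=F, B2=S, B2=E, B3=F, B4=S, B5=F
test 2 (q=7, s=3) fires B2->E, B1->T, B2->E, B1->T, B2->E, B1->T, B2->E, B1->T, B2->E, B1->T, B2->E, B1->T, B2->E, B1->T, ...; hits B1=T, B1=F, B2=S, B2=E, B3=F, B4=S, B5=F
test 3 (q=0, s=11) fires B2->S, B1->F, B4->E, B3->T, B5->F; hits B1=F, B2=S, B3=T, B4=E, B5=F
test 4 (q=1, s=3) fires B2->E, B1->T, B2->E, B1->T, B2->E, B1->T, B2->E, B1->T, B2->E, B1->T, B2->E, B1->T, B2->E, B1->T, ...; hits B1=T, B1=F, B2=S, B2=E, B3=F, B4=S, B5=F
test 5 (q=4, s=5) fires B2->E, B1->T, B2->E, B1->T, B2->E, B1->T, B2->E, B1->T, B2->E, B1->T, B2->E, B1->T, B2->S, B1->F, ...; hits B1=T, B1=F, B2=S, B2=E, B3=T, B4=E, B5=F
test 6 (q=4, s=4) fires B2->E, B1->T, B2->E, B1->T, B2->E, B1->T, B2->E, B1->T, B2->E, B1->T, B2->E, B1->T, B2->E, B1->T, ...; hits B1=T, B1=F, B2=S, B2=E, B3=T, B4=E, B5=F
test 7 (q=1, s=12) fires B2->S, B1->F, B4->E, B3->F, B5->T; hits B1=F, B2=S, B3=F, B4=E, B5=T
test 8 (q=6, s=12) fires B2->S, B1->F, B4->E, B3->F, B5->T; hits B1=F, B2=S, B3=F, B4=E, B5=T
union over the pool: B1=T, B1=F, B2=S, B2=E, B3=T, B3=F, B4=S, B4=E, B5=T, B5=F
uncovered (0 of 10): none
Answer: 0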